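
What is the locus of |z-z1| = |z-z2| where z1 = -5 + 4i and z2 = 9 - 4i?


Equal distances means the locus is the perpendicular bisector of z1 and z2.
Midpoint = ((-5+9)/2, (4+(-4))/2) = (2.0000, 0)

Perpendicular bisector through (2.0000, 0)


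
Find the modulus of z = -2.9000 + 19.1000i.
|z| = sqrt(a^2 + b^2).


|z| = sqrt((-2.9)^2 + 19.1^2) = sqrt(8.41 + 364.81) = sqrt(373.22) = 19.3189

|z| = 19.3189


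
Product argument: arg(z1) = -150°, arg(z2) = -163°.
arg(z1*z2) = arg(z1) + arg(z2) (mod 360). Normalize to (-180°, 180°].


arg(z1*z2) = -150° - 163° = -313°
Normalized to (-180°, 180°]: 47°

47°


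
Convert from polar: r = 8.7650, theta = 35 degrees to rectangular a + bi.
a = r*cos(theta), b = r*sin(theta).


a = 8.7650*cos(35°) = 8.7650*0.819152 = 7.1799
b = 8.7650*sin(35°) = 8.7650*0.57358 = 5.0274

7.1799 + 5.0274i


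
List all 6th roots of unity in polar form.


The 6th roots of unity are cis(360k/6°) for k=0..5
Angle step = 360/6 = 60°
Primitive root: cis(60°)
Primitive root = 0.5000 + 0.8660i

6 roots at angles: 0°, 60°, 120°, 180°, 240°, 300°


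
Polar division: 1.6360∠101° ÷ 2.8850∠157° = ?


r = 1.6360 / 2.8850 = 0.5671
theta = 101° - 157° = -56° = 304° (mod 360)

0.5671 cis(304°)


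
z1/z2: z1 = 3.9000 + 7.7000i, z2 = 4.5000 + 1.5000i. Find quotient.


Conjugate of z2 = 4.5000 - 1.5000i
Numerator: (3.9000 + 7.7000i)(4.5000 - 1.5000i) = 29.1000 + 28.8000i
Denominator: 4.5^2 + 1.5^2 = 22.5
Result = (29.1000 + 28.8000i)/22.5

1.2933 + 1.2800i


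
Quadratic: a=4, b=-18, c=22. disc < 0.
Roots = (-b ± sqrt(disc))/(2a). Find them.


disc = (-18)^2 - 4*4*22 = 324 - 352 = -28
sqrt(|disc|) = sqrt(28) = 5.2915
Real part = 18/(2*4) = 2.2500
Imag part = 5.2915/(2*4) = 0.6614

2.2500 ± 0.6614i


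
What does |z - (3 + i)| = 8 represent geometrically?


|z - z0| = r is a circle with center z0 and radius r.
Center = (3, 1), radius = 8

Circle with center (3, 1) and radius 8


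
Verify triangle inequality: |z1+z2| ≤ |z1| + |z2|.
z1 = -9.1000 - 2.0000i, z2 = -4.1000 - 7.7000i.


|z1| = sqrt((-9.1)^2 + (-2)^2) = sqrt(86.81) = 9.3172
|z2| = sqrt((-4.1)^2 + (-7.7)^2) = sqrt(76.1) = 8.7235
z1+z2 = -13.2000 - 9.7000i
|z1+z2| = sqrt(268.33) = 16.3808
|z1|+|z2| = 9.3172 + 8.7235 = 18.0407

|z1+z2| = 16.3808 ≤ |z1|+|z2| = 18.0407 (verified)


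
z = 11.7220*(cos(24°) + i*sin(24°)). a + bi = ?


a = 11.7220*cos(24°) = 11.7220*0.91355 = 10.7086
b = 11.7220*sin(24°) = 11.7220*0.40674 = 4.7678

10.7086 + 4.7678i


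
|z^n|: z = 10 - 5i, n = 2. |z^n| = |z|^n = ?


|z| = sqrt(100+25) = sqrt(125) = 11.1803
|z^2| = |z|^2 = (sqrt(125))^2 = 125

|z^2| = 125


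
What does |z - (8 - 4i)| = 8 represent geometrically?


|z - z0| = r is a circle with center z0 and radius r.
Center = (8, -4), radius = 8

Circle with center (8, -4) and radius 8


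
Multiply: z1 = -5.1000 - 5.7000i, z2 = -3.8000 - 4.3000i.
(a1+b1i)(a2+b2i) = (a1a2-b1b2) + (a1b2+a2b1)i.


Real = -5.1*(-3.8) - (-5.7)*(-4.3) = 19.38 - 24.51 = -5.13
Imag = -5.1*(-4.3) - (3.8)*(-5.7) = 21.93 + 21.66 = 43.59

-5.1300 + 43.5900i


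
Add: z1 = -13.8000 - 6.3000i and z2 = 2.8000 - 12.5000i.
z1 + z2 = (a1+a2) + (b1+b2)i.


Real: -13.8 + 2.8 = -11
Imag: -6.3 - 12.5 = -18.8

-11.0000 - 18.8000i


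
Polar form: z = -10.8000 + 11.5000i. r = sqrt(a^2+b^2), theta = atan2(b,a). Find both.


r = sqrt(116.64+132.25) = sqrt(248.89) = 15.7762
theta = atan2(11.5, -10.8) = 133.2021 degrees

r = 15.7762, theta = 133.2021 degrees


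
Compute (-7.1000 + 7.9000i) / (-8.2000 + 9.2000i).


Conjugate of z2 = -8.2000 - 9.2000i
Numerator: (-7.1000 + 7.9000i)(-8.2000 - 9.2000i) = 130.9000 + 0.5400i
Denominator: (-8.2)^2 + 9.2^2 = 151.88
Result = (130.9000 + 0.5400i)/151.88

0.8619 + 0.0036i


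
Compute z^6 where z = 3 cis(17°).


r^6 = 3^6 = 729
n*theta = 6*17° = 102° = 102° (mod 360)
a = 729*cos(102°) = -151.5676
b = 729*sin(102°) = 713.0696

729 cis(102°) = -151.5676 + 713.0696i


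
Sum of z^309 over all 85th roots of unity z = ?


The roots are w_k = w^k with w = e^(2*pi*i/85), and (w^k)^309 = (w^309)^k.
So S = 1 + u + u^2 + ... + u^(84) with u = w^309.
309 = 3*85 + 54, so 309 is not a multiple of 85: u = (w^85)^3 * w^54 = w^54 ≠ 1 (w is a primitive 85th root), while u^85 = (w^85)^309 = 1.
Geometric series: S = (1 - u^85)/(1 - u) = (1 - 1)/(1 - u) = 0

S = 0


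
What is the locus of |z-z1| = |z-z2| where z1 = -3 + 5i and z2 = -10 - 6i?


Equal distances means the locus is the perpendicular bisector of z1 and z2.
Midpoint = ((-3+(-10))/2, (5+(-6))/2) = (-6.5000, -0.5000)

Perpendicular bisector through (-6.5000, -0.5000)


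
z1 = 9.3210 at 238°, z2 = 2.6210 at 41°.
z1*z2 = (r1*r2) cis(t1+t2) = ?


r = 9.3210 * 2.6210 = 24.4303
theta = 238° + 41° = 279° = 279° (mod 360)

24.4303 cis(279°)


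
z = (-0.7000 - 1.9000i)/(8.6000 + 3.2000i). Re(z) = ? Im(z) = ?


Multiply by conjugate: (-0.7000 - 1.9000i)(8.6000 - 3.2000i) / (8.6^2 + 3.2^2)
Numerator real = -0.7*8.6 - (1.9)*3.2 = -12.1
Numerator imag = -1.9*8.6 - (-0.7)*3.2 = -14.1
Denominator = 84.2
Re(z) = -12.1/84.2 = -0.1437
Im(z) = -14.1/84.2 = -0.1675

Re(z) = -0.1437, Im(z) = -0.1675


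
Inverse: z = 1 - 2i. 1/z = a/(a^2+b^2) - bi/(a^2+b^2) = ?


|z|^2 = 1+4 = 5
1/z = (1 + 2i)/5

1/z = 0.2000 + 0.4000i


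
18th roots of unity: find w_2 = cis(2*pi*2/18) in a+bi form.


Angle = 360*2/18 = 40°
a = cos(40°) = 0.7660
b = sin(40°) = 0.6428

0.7660 + 0.6428i


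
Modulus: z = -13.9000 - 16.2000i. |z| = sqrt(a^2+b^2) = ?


|z| = sqrt((-13.9)^2 + (-16.2)^2) = sqrt(193.21 + 262.44) = sqrt(455.65) = 21.3460

|z| = 21.3460


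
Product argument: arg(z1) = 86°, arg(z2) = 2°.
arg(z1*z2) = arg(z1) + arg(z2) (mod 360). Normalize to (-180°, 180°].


arg(z1*z2) = 86° + 2° = 88°
Normalized to (-180°, 180°]: 88°

88°


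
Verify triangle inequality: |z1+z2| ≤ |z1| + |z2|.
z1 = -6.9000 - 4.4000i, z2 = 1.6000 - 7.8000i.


|z1| = sqrt((-6.9)^2 + (-4.4)^2) = sqrt(66.97) = 8.1835
|z2| = sqrt(1.6^2 + (-7.8)^2) = sqrt(63.4) = 7.9624
z1+z2 = -5.3000 - 12.2000i
|z1+z2| = sqrt(176.93) = 13.3015
|z1|+|z2| = 8.1835 + 7.9624 = 16.1459

|z1+z2| = 13.3015 ≤ |z1|+|z2| = 16.1459 (verified)


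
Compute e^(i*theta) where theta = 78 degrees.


cos(78°) = 0.2079
sin(78°) = 0.9781

e^(i*78°) = 0.2079 + 0.9781i


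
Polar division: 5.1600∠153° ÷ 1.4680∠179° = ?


r = 5.1600 / 1.4680 = 3.5150
theta = 153° - 179° = -26° = 334° (mod 360)

3.5150 cis(334°)


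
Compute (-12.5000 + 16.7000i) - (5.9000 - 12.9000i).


Real: -12.5 - 5.9 = -18.4
Imag: 16.7 + 12.9 = 29.6

-18.4000 + 29.6000i


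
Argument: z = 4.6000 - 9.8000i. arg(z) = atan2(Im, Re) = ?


Re = 4.6, Im = -9.8
arg = atan2(-9.8, 4.6) = -64.8552 degrees

arg(z) = -64.8552 degrees


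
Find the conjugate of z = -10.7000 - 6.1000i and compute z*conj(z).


z_bar = -10.7000 + 6.1000i
z*z_bar = (-10.7)^2 + (-6.1)^2 = 114.49 + 37.21 = 151.7

z_bar = -10.7000 + 6.1000i, z*z_bar = 151.7


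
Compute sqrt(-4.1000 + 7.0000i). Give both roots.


|z| = sqrt(16.81+49) = 8.1123
sqrt((|z|+a)/2) = sqrt((8.1123+(-4.1))/2) = sqrt(2.0062) = 1.4164
sqrt((|z|-a)/2) = sqrt((8.1123-(-4.1))/2) = sqrt(6.1062) = 2.4711

±(1.4164 + 2.4711i) i.e. 1.4164 + 2.4711i and -1.4164 - 2.4711i


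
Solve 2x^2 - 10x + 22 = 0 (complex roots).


disc = (-10)^2 - 4*2*22 = 100 - 176 = -76
sqrt(|disc|) = sqrt(76) = 8.7178
Real part = 10/(2*2) = 2.5000
Imag part = 8.7178/(2*2) = 2.1794

2.5000 ± 2.1794i


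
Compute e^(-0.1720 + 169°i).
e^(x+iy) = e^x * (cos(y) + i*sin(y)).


e^-0.1720 = 0.8420
cos(169°) = -0.9816
sin(169°) = 0.1908
Real = 0.8420*(-0.9816) = -0.8265
Imag = 0.8420*0.1908 = 0.1607

-0.8265 + 0.1607i


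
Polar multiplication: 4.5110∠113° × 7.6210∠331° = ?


r = 4.5110 * 7.6210 = 34.3783
theta = 113° + 331° = 444° = 84° (mod 360)

34.3783 cis(84°)


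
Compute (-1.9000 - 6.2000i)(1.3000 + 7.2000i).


Real = -1.9*1.3 - (-6.2)*7.2 = -2.47 - (-44.64) = 42.17
Imag = -1.9*7.2 + 1.3*(-6.2) = -13.68 - (8.06) = -21.74

42.1700 - 21.7400i


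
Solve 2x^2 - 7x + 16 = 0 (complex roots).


disc = (-7)^2 - 4*2*16 = 49 - 128 = -79
sqrt(|disc|) = sqrt(79) = 8.8882
Real part = 7/(2*2) = 1.7500
Imag part = 8.8882/(2*2) = 2.2220

1.7500 ± 2.2220i


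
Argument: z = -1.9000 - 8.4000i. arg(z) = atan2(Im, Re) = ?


Re = -1.9, Im = -8.4
arg = atan2(-8.4, -1.9) = -102.7453 degrees

arg(z) = -102.7453 degrees


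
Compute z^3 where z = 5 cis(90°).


r^3 = 5^3 = 125
n*theta = 3*90° = 270° = 270° (mod 360)
a = 125*cos(270°) = 0
b = 125*sin(270°) = -125.0000

125 cis(270°) = 0 - 125.0000i


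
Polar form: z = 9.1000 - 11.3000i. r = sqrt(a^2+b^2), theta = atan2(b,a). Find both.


r = sqrt(82.81+127.69) = sqrt(210.5) = 14.5086
theta = atan2(-11.3, 9.1) = -51.1552 degrees

r = 14.5086, theta = -51.1552 degrees


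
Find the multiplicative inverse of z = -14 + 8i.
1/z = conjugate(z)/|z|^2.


|z|^2 = 196+64 = 260
1/z = (-14 - 8i)/260

1/z = -0.0538 - 0.0308i


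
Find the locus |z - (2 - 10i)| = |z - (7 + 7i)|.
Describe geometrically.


Equal distances means the locus is the perpendicular bisector of z1 and z2.
Midpoint = ((2+7)/2, (-10+7)/2) = (4.5000, -1.5000)

Perpendicular bisector through (4.5000, -1.5000)


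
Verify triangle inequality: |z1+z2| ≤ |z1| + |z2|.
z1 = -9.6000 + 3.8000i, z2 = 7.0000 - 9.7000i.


|z1| = sqrt((-9.6)^2 + 3.8^2) = sqrt(106.6) = 10.3247
|z2| = sqrt(7^2 + (-9.7)^2) = sqrt(143.09) = 11.9620
z1+z2 = -2.6000 - 5.9000i
|z1+z2| = sqrt(41.57) = 6.4475
|z1|+|z2| = 10.3247 + 11.9620 = 22.2867

|z1+z2| = 6.4475 ≤ |z1|+|z2| = 22.2867 (verified)


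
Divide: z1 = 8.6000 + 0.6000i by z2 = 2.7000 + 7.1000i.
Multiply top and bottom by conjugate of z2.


Conjugate of z2 = 2.7000 - 7.1000i
Numerator: (8.6000 + 0.6000i)(2.7000 - 7.1000i) = 27.4800 - 59.4400i
Denominator: 2.7^2 + 7.1^2 = 57.7
Result = (27.4800 - 59.4400i)/57.7

0.4763 - 1.0302i


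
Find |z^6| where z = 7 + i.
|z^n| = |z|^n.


|z| = sqrt(49+1) = sqrt(50) = 7.0711
|z^6| = |z|^6 = (sqrt(50))^6 = 50^3 = 125000

|z^6| = 125000


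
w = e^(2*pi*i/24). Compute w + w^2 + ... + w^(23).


With w = e^(2*pi*i/24), all 24 of the 24th roots of unity w^0 = 1, w, ..., w^(23) sum to 0: 1 + w + ... + w^(23) = (1 - w^24)/(1 - w) = 0 since w^24 = 1, w ≠ 1.
Removing the root 1: w + w^2 + ... + w^(23) = 0 - 1 = -1

Sum = -1


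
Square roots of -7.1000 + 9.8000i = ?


|z| = sqrt(50.41+96.04) = 12.1017
sqrt((|z|+a)/2) = sqrt((12.1017+(-7.1))/2) = sqrt(2.5008) = 1.5814
sqrt((|z|-a)/2) = sqrt((12.1017-(-7.1))/2) = sqrt(9.6008) = 3.0985

±(1.5814 + 3.0985i) i.e. 1.5814 + 3.0985i and -1.5814 - 3.0985i


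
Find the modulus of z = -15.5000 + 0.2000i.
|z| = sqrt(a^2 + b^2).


|z| = sqrt((-15.5)^2 + 0.2^2) = sqrt(240.25 + 0.04) = sqrt(240.29) = 15.5013

|z| = 15.5013


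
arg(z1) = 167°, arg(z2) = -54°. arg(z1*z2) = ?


arg(z1*z2) = 167° - 54° = 113°
Normalized to (-180°, 180°]: 113°

113°


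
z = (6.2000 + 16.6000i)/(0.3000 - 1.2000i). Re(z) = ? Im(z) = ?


Multiply by conjugate: (6.2000 + 16.6000i)(0.3000 + 1.2000i) / (0.3^2 + (-1.2)^2)
Numerator real = 6.2*0.3 + 16.6*(-1.2) = -18.06
Numerator imag = 16.6*0.3 - 6.2*(-1.2) = 12.42
Denominator = 1.53
Re(z) = -18.06/1.53 = -11.8039
Im(z) = 12.42/1.53 = 8.1176

Re(z) = -11.8039, Im(z) = 8.1176


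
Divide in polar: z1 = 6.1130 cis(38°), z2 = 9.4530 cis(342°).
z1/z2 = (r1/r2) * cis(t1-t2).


r = 6.1130 / 9.4530 = 0.6467
theta = 38° - 342° = -304° = 56° (mod 360)

0.6467 cis(56°)


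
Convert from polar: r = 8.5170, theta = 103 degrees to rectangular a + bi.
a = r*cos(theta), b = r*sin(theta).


a = 8.5170*cos(103°) = 8.5170*(-0.22495) = -1.9159
b = 8.5170*sin(103°) = 8.5170*0.97437 = 8.2987

-1.9159 + 8.2987i


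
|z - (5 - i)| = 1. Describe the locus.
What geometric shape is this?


|z - z0| = r is a circle with center z0 and radius r.
Center = (5, -1), radius = 1

Circle with center (5, -1) and radius 1


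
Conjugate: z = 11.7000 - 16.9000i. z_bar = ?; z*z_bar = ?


z_bar = 11.7000 + 16.9000i
z*z_bar = 11.7^2 + (-16.9)^2 = 136.89 + 285.61 = 422.5

z_bar = 11.7000 + 16.9000i, z*z_bar = 422.5


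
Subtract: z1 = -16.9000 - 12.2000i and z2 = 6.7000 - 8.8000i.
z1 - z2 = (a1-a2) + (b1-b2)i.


Real: -16.9 - 6.7 = -23.6
Imag: -12.2 + 8.8 = -3.4

-23.6000 - 3.4000i


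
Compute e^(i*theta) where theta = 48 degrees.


cos(48°) = 0.6691
sin(48°) = 0.7431

e^(i*48°) = 0.6691 + 0.7431i


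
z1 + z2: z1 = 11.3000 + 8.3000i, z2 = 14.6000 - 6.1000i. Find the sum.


Real: 11.3 + 14.6 = 25.9
Imag: 8.3 - 6.1 = 2.2

25.9000 + 2.2000i


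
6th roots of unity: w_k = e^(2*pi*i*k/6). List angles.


The 6th roots of unity are cis(360k/6°) for k=0..5
Angle step = 360/6 = 60°
Primitive root: cis(60°)
Primitive root = 0.5000 + 0.8660i

6 roots at angles: 0°, 60°, 120°, 180°, 240°, 300°


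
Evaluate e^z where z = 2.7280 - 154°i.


e^2.7280 = 15.3023
cos(-154°) = -0.89879
sin(-154°) = -0.43837
Real = 15.3023*(-0.89879) = -13.7536
Imag = 15.3023*(-0.43837) = -6.7081

-13.7536 - 6.7081i


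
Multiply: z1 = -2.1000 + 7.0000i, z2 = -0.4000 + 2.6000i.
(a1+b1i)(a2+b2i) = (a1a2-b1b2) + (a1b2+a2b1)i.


Real = -2.1*(-0.4) - 7*2.6 = 0.84 - 18.2 = -17.36
Imag = -2.1*2.6 - (0.4)*7 = -5.46 - (2.8) = -8.26

-17.3600 - 8.2600i


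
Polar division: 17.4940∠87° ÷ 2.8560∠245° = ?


r = 17.4940 / 2.8560 = 6.1254
theta = 87° - 245° = -158° = 202° (mod 360)

6.1254 cis(202°)


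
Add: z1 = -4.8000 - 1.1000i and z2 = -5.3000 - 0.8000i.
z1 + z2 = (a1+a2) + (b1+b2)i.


Real: -4.8 - 5.3 = -10.1
Imag: -1.1 - 0.8 = -1.9

-10.1000 - 1.9000i


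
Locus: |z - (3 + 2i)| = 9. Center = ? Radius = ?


|z - z0| = r is a circle with center z0 and radius r.
Center = (3, 2), radius = 9

Circle with center (3, 2) and radius 9


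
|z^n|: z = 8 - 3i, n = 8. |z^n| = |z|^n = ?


|z| = sqrt(64+9) = sqrt(73) = 8.5440
|z^8| = |z|^8 = (sqrt(73))^8 = 73^4 = 28398241

|z^8| = 28398241


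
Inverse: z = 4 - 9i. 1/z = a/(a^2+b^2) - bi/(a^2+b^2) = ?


|z|^2 = 16+81 = 97
1/z = (4 + 9i)/97

1/z = 0.0412 + 0.0928i


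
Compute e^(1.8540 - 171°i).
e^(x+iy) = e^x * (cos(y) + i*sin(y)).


e^1.8540 = 6.3853
cos(-171°) = -0.98769
sin(-171°) = -0.15643
Real = 6.3853*(-0.98769) = -6.3067
Imag = 6.3853*(-0.15643) = -0.9989

-6.3067 - 0.9989i


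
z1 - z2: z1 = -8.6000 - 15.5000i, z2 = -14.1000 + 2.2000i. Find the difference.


Real: -8.6 + 14.1 = 5.5
Imag: -15.5 - 2.2 = -17.7

5.5000 - 17.7000i


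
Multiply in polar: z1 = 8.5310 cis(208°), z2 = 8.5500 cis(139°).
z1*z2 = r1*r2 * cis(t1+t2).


r = 8.5310 * 8.5500 = 72.9401
theta = 208° + 139° = 347° = 347° (mod 360)

72.9401 cis(347°)


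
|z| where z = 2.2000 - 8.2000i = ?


|z| = sqrt(2.2^2 + (-8.2)^2) = sqrt(4.84 + 67.24) = sqrt(72.08) = 8.4900

|z| = 8.4900


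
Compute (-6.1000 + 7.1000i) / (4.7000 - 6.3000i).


Conjugate of z2 = 4.7000 + 6.3000i
Numerator: (-6.1000 + 7.1000i)(4.7000 + 6.3000i) = -73.4000 - 5.0600i
Denominator: 4.7^2 + (-6.3)^2 = 61.78
Result = (-73.4000 - 5.0600i)/61.78

-1.1881 - 0.0819i


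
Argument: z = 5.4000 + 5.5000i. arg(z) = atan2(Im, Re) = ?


Re = 5.4, Im = 5.5
arg = atan2(5.5, 5.4) = 45.5256 degrees

arg(z) = 45.5256 degrees


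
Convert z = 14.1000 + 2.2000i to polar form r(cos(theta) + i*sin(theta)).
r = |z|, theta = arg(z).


r = sqrt(198.81+4.84) = sqrt(203.65) = 14.2706
theta = atan2(2.2, 14.1) = 8.8683 degrees

r = 14.2706, theta = 8.8683 degrees


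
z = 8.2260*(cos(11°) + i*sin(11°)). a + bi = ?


a = 8.2260*cos(11°) = 8.2260*0.98163 = 8.0749
b = 8.2260*sin(11°) = 8.2260*0.19081 = 1.5696

8.0749 + 1.5696i


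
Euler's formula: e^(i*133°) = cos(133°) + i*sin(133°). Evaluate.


cos(133°) = -0.6820
sin(133°) = 0.7314

e^(i*133°) = -0.6820 + 0.7314i


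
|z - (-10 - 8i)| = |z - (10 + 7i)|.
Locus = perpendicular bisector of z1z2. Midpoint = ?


Equal distances means the locus is the perpendicular bisector of z1 and z2.
Midpoint = ((-10+10)/2, (-8+7)/2) = (0, -0.5000)

Perpendicular bisector through (0, -0.5000)


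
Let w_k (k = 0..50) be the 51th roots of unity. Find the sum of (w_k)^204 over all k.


The roots are w_k = w^k with w = e^(2*pi*i/51), and (w^k)^204 = (w^204)^k.
So S = 1 + u + u^2 + ... + u^(50) with u = w^204.
204 = 4*51 + 0, so 204 is a multiple of 51 and u = (w^51)^4 = 1.
Every one of the 51 terms equals 1: S = 51

S = 51


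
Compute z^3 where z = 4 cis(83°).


r^3 = 4^3 = 64
n*theta = 3*83° = 249° = 249° (mod 360)
a = 64*cos(249°) = -22.9355
b = 64*sin(249°) = -59.7491

64 cis(249°) = -22.9355 - 59.7491i


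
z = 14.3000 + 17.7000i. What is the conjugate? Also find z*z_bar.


z_bar = 14.3000 - 17.7000i
z*z_bar = 14.3^2 + 17.7^2 = 204.49 + 313.29 = 517.78

z_bar = 14.3000 - 17.7000i, z*z_bar = 517.78


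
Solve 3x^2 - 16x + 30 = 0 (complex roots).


disc = (-16)^2 - 4*3*30 = 256 - 360 = -104
sqrt(|disc|) = sqrt(104) = 10.1980
Real part = 16/(2*3) = 2.6667
Imag part = 10.1980/(2*3) = 1.6997

2.6667 ± 1.6997i


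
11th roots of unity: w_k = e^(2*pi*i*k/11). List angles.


The 11th roots of unity are cis(360k/11°) for k=0..10
Angle step = 360/11 = 32.7273°
Primitive root: cis(32.7273°)
Primitive root = 0.8413 + 0.5406i

11 roots at angles: 0°, 32.7273°, 65.4545°, 98.1818°, 130.9091°, 163.6364°, 196.3636°, 229.0909°, 261.8182°, 294.5455°, 327.2727°


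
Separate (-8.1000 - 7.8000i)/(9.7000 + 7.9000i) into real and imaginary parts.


Multiply by conjugate: (-8.1000 - 7.8000i)(9.7000 - 7.9000i) / (9.7^2 + 7.9^2)
Numerator real = -8.1*9.7 - (7.8)*7.9 = -140.19
Numerator imag = -7.8*9.7 - (-8.1)*7.9 = -11.67
Denominator = 156.5
Re(z) = -140.19/156.5 = -0.8958
Im(z) = -11.67/156.5 = -0.0746

Re(z) = -0.8958, Im(z) = -0.0746


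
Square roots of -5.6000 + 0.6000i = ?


|z| = sqrt(31.36+0.36) = 5.6321
sqrt((|z|+a)/2) = sqrt((5.6321+(-5.6))/2) = sqrt(0.0160) = 0.1266
sqrt((|z|-a)/2) = sqrt((5.6321-(-5.6))/2) = sqrt(5.6160) = 2.3698

±(0.1266 + 2.3698i) i.e. 0.1266 + 2.3698i and -0.1266 - 2.3698i


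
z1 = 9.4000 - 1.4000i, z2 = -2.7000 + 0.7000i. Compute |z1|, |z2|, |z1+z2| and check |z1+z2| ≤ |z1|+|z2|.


|z1| = sqrt(9.4^2 + (-1.4)^2) = sqrt(90.32) = 9.5037
|z2| = sqrt((-2.7)^2 + 0.7^2) = sqrt(7.78) = 2.7893
z1+z2 = 6.7000 - 0.7000i
|z1+z2| = sqrt(45.38) = 6.7365
|z1|+|z2| = 9.5037 + 2.7893 = 12.2930

|z1+z2| = 6.7365 ≤ |z1|+|z2| = 12.2930 (verified)


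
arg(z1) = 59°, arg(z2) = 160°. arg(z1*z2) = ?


arg(z1*z2) = 59° + 160° = 219°
Normalized to (-180°, 180°]: -141°

-141°


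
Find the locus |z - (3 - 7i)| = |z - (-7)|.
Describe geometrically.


Equal distances means the locus is the perpendicular bisector of z1 and z2.
Midpoint = ((3+(-7))/2, (-7+0)/2) = (-2.0000, -3.5000)

Perpendicular bisector through (-2.0000, -3.5000)


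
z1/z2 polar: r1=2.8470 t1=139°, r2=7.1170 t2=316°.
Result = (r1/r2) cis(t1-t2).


r = 2.8470 / 7.1170 = 0.4000
theta = 139° - 316° = -177° = 183° (mod 360)

0.4000 cis(183°)


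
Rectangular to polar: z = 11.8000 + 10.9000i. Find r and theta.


r = sqrt(139.24+118.81) = sqrt(258.05) = 16.0639
theta = atan2(10.9, 11.8) = 42.7296 degrees

r = 16.0639, theta = 42.7296 degrees


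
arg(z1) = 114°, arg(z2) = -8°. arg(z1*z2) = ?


arg(z1*z2) = 114° - 8° = 106°
Normalized to (-180°, 180°]: 106°

106°


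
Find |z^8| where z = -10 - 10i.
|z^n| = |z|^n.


|z| = sqrt(100+100) = sqrt(200) = 14.1421
|z^8| = |z|^8 = (sqrt(200))^8 = 200^4 = 1600000000

|z^8| = 1600000000


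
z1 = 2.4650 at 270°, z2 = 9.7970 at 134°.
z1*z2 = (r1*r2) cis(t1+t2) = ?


r = 2.4650 * 9.7970 = 24.1496
theta = 270° + 134° = 404° = 44° (mod 360)

24.1496 cis(44°)


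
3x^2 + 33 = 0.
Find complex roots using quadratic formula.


disc = 0^2 - 4*3*33 = 0 - 396 = -396
sqrt(|disc|) = sqrt(396) = 19.8997
Real part = 0/(2*3) = 0
Imag part = 19.8997/(2*3) = 3.3166

0 ± 3.3166i


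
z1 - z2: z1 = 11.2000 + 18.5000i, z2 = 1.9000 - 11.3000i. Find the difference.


Real: 11.2 - 1.9 = 9.3
Imag: 18.5 + 11.3 = 29.8

9.3000 + 29.8000i


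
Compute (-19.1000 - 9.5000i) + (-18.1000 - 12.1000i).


Real: -19.1 - 18.1 = -37.2
Imag: -9.5 - 12.1 = -21.6

-37.2000 - 21.6000i


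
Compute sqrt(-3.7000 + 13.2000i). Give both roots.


|z| = sqrt(13.69+174.24) = 13.7088
sqrt((|z|+a)/2) = sqrt((13.7088+(-3.7))/2) = sqrt(5.0044) = 2.2370
sqrt((|z|-a)/2) = sqrt((13.7088-(-3.7))/2) = sqrt(8.7044) = 2.9503

±(2.2370 + 2.9503i) i.e. 2.2370 + 2.9503i and -2.2370 - 2.9503i


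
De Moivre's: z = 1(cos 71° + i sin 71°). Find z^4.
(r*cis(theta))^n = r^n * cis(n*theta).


r^4 = 1^4 = 1
n*theta = 4*71° = 284° = 284° (mod 360)
a = 1*cos(284°) = 0.2419
b = 1*sin(284°) = -0.9703

1 cis(284°) = 0.2419 - 0.9703i


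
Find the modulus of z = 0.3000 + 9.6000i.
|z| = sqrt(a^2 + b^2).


|z| = sqrt(0.3^2 + 9.6^2) = sqrt(0.09 + 92.16) = sqrt(92.25) = 9.6047

|z| = 9.6047


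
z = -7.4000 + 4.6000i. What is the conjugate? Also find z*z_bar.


z_bar = -7.4000 - 4.6000i
z*z_bar = (-7.4)^2 + 4.6^2 = 54.76 + 21.16 = 75.92

z_bar = -7.4000 - 4.6000i, z*z_bar = 75.92


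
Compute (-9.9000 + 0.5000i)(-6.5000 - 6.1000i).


Real = -9.9*(-6.5) - 0.5*(-6.1) = 64.35 - (-3.05) = 67.4
Imag = -9.9*(-6.1) - (6.5)*0.5 = 60.39 - (3.25) = 57.14

67.4000 + 57.1400i


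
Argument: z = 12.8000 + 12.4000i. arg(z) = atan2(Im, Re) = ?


Re = 12.8, Im = 12.4
arg = atan2(12.4, 12.8) = 44.0906 degrees

arg(z) = 44.0906 degrees


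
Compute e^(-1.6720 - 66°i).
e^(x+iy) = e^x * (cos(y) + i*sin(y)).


e^-1.6720 = 0.1879
cos(-66°) = 0.4067
sin(-66°) = -0.9135
Real = 0.1879*0.4067 = 0.0764
Imag = 0.1879*(-0.9135) = -0.1716

0.0764 - 0.1716i


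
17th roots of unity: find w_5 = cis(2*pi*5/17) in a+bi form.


Angle = 360*5/17 = 105.8824°
a = cos(105.8824°) = -0.2737
b = sin(105.8824°) = 0.9618

-0.2737 + 0.9618i


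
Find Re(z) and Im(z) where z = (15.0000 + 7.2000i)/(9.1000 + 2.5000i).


Multiply by conjugate: (15.0000 + 7.2000i)(9.1000 - 2.5000i) / (9.1^2 + 2.5^2)
Numerator real = 15*9.1 + 7.2*2.5 = 154.5
Numerator imag = 7.2*9.1 - 15*2.5 = 28.02
Denominator = 89.06
Re(z) = 154.5/89.06 = 1.7348
Im(z) = 28.02/89.06 = 0.3146

Re(z) = 1.7348, Im(z) = 0.3146


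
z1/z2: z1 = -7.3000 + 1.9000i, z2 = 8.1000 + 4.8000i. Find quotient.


Conjugate of z2 = 8.1000 - 4.8000i
Numerator: (-7.3000 + 1.9000i)(8.1000 - 4.8000i) = -50.0100 + 50.4300i
Denominator: 8.1^2 + 4.8^2 = 88.65
Result = (-50.0100 + 50.4300i)/88.65

-0.5641 + 0.5689i


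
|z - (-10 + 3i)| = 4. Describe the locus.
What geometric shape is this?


|z - z0| = r is a circle with center z0 and radius r.
Center = (-10, 3), radius = 4

Circle with center (-10, 3) and radius 4


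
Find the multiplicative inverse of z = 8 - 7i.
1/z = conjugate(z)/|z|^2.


|z|^2 = 64+49 = 113
1/z = (8 + 7i)/113

1/z = 0.0708 + 0.0619i


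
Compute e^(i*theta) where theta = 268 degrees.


cos(268°) = -0.0349
sin(268°) = -0.9994

e^(i*268°) = -0.0349 - 0.9994i


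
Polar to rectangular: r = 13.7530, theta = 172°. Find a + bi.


a = 13.7530*cos(172°) = 13.7530*(-0.99027) = -13.6192
b = 13.7530*sin(172°) = 13.7530*0.13917 = 1.9140

-13.6192 + 1.9140i


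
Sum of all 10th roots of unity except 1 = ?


With w = e^(2*pi*i/10), all 10 of the 10th roots of unity w^0 = 1, w, ..., w^(9) sum to 0: 1 + w + ... + w^(9) = (1 - w^10)/(1 - w) = 0 since w^10 = 1, w ≠ 1.
Removing the root 1: w + w^2 + ... + w^(9) = 0 - 1 = -1

Sum = -1


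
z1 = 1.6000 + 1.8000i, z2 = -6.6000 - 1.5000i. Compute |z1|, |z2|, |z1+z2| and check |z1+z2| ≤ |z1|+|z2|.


|z1| = sqrt(1.6^2 + 1.8^2) = sqrt(5.8) = 2.4083
|z2| = sqrt((-6.6)^2 + (-1.5)^2) = sqrt(45.81) = 6.7683
z1+z2 = -5.0000 + 0.3000i
|z1+z2| = sqrt(25.09) = 5.0090
|z1|+|z2| = 2.4083 + 6.7683 = 9.1766

|z1+z2| = 5.0090 ≤ |z1|+|z2| = 9.1766 (verified)


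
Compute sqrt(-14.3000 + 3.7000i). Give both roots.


|z| = sqrt(204.49+13.69) = 14.7709
sqrt((|z|+a)/2) = sqrt((14.7709+(-14.3))/2) = sqrt(0.2355) = 0.4852
sqrt((|z|-a)/2) = sqrt((14.7709-(-14.3))/2) = sqrt(14.5355) = 3.8125

±(0.4852 + 3.8125i) i.e. 0.4852 + 3.8125i and -0.4852 - 3.8125i


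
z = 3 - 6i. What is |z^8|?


|z| = sqrt(9+36) = sqrt(45) = 6.7082
|z^8| = |z|^8 = (sqrt(45))^8 = 45^4 = 4100625

|z^8| = 4100625


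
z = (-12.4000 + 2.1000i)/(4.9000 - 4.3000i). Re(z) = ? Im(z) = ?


Multiply by conjugate: (-12.4000 + 2.1000i)(4.9000 + 4.3000i) / (4.9^2 + (-4.3)^2)
Numerator real = -12.4*4.9 + 2.1*(-4.3) = -69.79
Numerator imag = 2.1*4.9 - (-12.4)*(-4.3) = -43.03
Denominator = 42.5
Re(z) = -69.79/42.5 = -1.6421
Im(z) = -43.03/42.5 = -1.0125

Re(z) = -1.6421, Im(z) = -1.0125


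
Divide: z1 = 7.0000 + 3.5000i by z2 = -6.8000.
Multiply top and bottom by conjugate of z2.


Conjugate of z2 = -6.8000
Numerator: (7.0000 + 3.5000i)(-6.8000) = -47.6000 - 23.8000i
Denominator: (-6.8)^2 + 0^2 = 46.24
Result = (-47.6000 - 23.8000i)/46.24

-1.0294 - 0.5147i


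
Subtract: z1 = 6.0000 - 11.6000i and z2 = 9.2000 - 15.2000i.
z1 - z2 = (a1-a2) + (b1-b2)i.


Real: 6 - 9.2 = -3.2
Imag: -11.6 + 15.2 = 3.6

-3.2000 + 3.6000i


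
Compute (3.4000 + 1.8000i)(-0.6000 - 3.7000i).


Real = 3.4*(-0.6) - 1.8*(-3.7) = -2.04 - (-6.66) = 4.62
Imag = 3.4*(-3.7) - (0.6)*1.8 = -12.58 - (1.08) = -13.66

4.6200 - 13.6600i


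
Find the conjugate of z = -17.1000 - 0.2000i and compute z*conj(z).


z_bar = -17.1000 + 0.2000i
z*z_bar = (-17.1)^2 + (-0.2)^2 = 292.41 + 0.04 = 292.45

z_bar = -17.1000 + 0.2000i, z*z_bar = 292.45


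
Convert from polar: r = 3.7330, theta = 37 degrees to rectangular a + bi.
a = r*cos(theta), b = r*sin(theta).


a = 3.7330*cos(37°) = 3.7330*0.79864 = 2.9813
b = 3.7330*sin(37°) = 3.7330*0.60182 = 2.2466

2.9813 + 2.2466i


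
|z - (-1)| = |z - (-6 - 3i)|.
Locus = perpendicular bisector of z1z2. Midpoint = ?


Equal distances means the locus is the perpendicular bisector of z1 and z2.
Midpoint = ((-1+(-6))/2, (0+(-3))/2) = (-3.5000, -1.5000)

Perpendicular bisector through (-3.5000, -1.5000)


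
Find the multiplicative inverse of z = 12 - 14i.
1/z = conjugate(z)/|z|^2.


|z|^2 = 144+196 = 340
1/z = (12 + 14i)/340

1/z = 0.0353 + 0.0412i


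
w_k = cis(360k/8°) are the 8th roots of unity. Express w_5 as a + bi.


Angle = 360*5/8 = 225°
a = cos(225°) = -0.7071
b = sin(225°) = -0.7071

-0.7071 - 0.7071i


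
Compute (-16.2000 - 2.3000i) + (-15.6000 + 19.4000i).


Real: -16.2 - 15.6 = -31.8
Imag: -2.3 + 19.4 = 17.1

-31.8000 + 17.1000i


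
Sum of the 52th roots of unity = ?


The sum of all 52th roots of unity is 0.
Geometric series: (1 - w^52)/(1 - w) = (1-1)/(1-w) = 0 since w^52 = 1, w ≠ 1.
Alternatively: coefficient of z^51 in z^52 - 1 is 0.

0


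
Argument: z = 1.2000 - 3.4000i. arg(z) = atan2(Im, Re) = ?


Re = 1.2, Im = -3.4
arg = atan2(-3.4, 1.2) = -70.5600 degrees

arg(z) = -70.5600 degrees


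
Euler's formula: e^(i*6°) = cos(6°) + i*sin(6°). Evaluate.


cos(6°) = 0.9945
sin(6°) = 0.1045

e^(i*6°) = 0.9945 + 0.1045i


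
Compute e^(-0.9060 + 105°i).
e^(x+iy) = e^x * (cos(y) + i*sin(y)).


e^-0.9060 = 0.40414
cos(105°) = -0.2588
sin(105°) = 0.9659
Real = 0.40414*(-0.2588) = -0.1046
Imag = 0.40414*0.9659 = 0.3904

-0.1046 + 0.3904i


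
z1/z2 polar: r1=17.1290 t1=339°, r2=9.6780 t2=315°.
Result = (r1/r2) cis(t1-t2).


r = 17.1290 / 9.6780 = 1.7699
theta = 339° - 315° = 24° = 24° (mod 360)

1.7699 cis(24°)


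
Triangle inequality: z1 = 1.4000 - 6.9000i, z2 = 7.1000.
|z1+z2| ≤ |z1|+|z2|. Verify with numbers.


|z1| = sqrt(1.4^2 + (-6.9)^2) = sqrt(49.57) = 7.0406
|z2| = sqrt(7.1^2 + 0^2) = sqrt(50.41) = 7.1000
z1+z2 = 8.5000 - 6.9000i
|z1+z2| = sqrt(119.86) = 10.9481
|z1|+|z2| = 7.0406 + 7.1000 = 14.1406

|z1+z2| = 10.9481 ≤ |z1|+|z2| = 14.1406 (verified)


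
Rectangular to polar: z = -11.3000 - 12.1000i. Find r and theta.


r = sqrt(127.69+146.41) = sqrt(274.1) = 16.5560
theta = atan2(-12.1, -11.3) = -133.0419 degrees

r = 16.5560, theta = -133.0419 degrees


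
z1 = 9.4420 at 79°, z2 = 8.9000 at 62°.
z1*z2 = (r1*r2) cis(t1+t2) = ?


r = 9.4420 * 8.9000 = 84.0338
theta = 79° + 62° = 141° = 141° (mod 360)

84.0338 cis(141°)


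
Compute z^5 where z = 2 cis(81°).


r^5 = 2^5 = 32
n*theta = 5*81° = 405° = 45° (mod 360)
a = 32*cos(45°) = 22.6274
b = 32*sin(45°) = 22.6274

32 cis(45°) = 22.6274 + 22.6274i


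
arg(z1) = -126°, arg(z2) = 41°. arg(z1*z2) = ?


arg(z1*z2) = -126° + 41° = -85°
Normalized to (-180°, 180°]: -85°

-85°


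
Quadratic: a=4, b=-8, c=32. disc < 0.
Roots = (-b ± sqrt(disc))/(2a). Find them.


disc = (-8)^2 - 4*4*32 = 64 - 512 = -448
sqrt(|disc|) = sqrt(448) = 21.1660
Real part = 8/(2*4) = 1.0000
Imag part = 21.1660/(2*4) = 2.6458

1.0000 ± 2.6458i


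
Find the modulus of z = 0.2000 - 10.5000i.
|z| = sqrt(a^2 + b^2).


|z| = sqrt(0.2^2 + (-10.5)^2) = sqrt(0.04 + 110.25) = sqrt(110.29) = 10.5019

|z| = 10.5019


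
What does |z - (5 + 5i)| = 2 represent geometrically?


|z - z0| = r is a circle with center z0 and radius r.
Center = (5, 5), radius = 2

Circle with center (5, 5) and radius 2


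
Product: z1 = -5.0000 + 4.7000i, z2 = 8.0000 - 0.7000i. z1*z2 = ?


Real = -5*8 - 4.7*(-0.7) = -40 - (-3.29) = -36.71
Imag = -5*(-0.7) + 8*4.7 = 3.5 + 37.6 = 41.1

-36.7100 + 41.1000i


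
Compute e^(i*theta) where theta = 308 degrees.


cos(308°) = 0.6157
sin(308°) = -0.7880

e^(i*308°) = 0.6157 - 0.7880i


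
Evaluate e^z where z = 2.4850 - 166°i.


e^2.4850 = 12.0011
cos(-166°) = -0.970296
sin(-166°) = -0.24192
Real = 12.0011*(-0.970296) = -11.6446
Imag = 12.0011*(-0.24192) = -2.9033

-11.6446 - 2.9033i


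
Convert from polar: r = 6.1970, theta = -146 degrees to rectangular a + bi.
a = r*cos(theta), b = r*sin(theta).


a = 6.1970*cos(-146°) = 6.1970*(-0.829038) = -5.1375
b = 6.1970*sin(-146°) = 6.1970*(-0.55919) = -3.4653

-5.1375 - 3.4653i


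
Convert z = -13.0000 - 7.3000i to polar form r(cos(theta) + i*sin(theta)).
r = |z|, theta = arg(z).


r = sqrt(169+53.29) = sqrt(222.29) = 14.9094
theta = atan2(-7.3, -13) = -150.6841 degrees

r = 14.9094, theta = -150.6841 degrees


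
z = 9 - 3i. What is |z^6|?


|z| = sqrt(81+9) = sqrt(90) = 9.4868
|z^6| = |z|^6 = (sqrt(90))^6 = 90^3 = 729000

|z^6| = 729000


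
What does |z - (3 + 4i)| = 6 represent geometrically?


|z - z0| = r is a circle with center z0 and radius r.
Center = (3, 4), radius = 6

Circle with center (3, 4) and radius 6


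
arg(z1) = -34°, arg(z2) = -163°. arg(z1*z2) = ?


arg(z1*z2) = -34° - 163° = -197°
Normalized to (-180°, 180°]: 163°

163°


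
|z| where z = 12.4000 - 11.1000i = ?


|z| = sqrt(12.4^2 + (-11.1)^2) = sqrt(153.76 + 123.21) = sqrt(276.97) = 16.6424

|z| = 16.6424


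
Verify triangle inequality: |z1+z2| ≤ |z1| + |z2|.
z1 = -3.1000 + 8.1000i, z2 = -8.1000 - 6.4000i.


|z1| = sqrt((-3.1)^2 + 8.1^2) = sqrt(75.22) = 8.6729
|z2| = sqrt((-8.1)^2 + (-6.4)^2) = sqrt(106.57) = 10.3233
z1+z2 = -11.2000 + 1.7000i
|z1+z2| = sqrt(128.33) = 11.3283
|z1|+|z2| = 8.6729 + 10.3233 = 18.9962

|z1+z2| = 11.3283 ≤ |z1|+|z2| = 18.9962 (verified)


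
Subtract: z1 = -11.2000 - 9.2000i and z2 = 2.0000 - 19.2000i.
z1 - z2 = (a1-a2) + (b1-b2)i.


Real: -11.2 - 2 = -13.2
Imag: -9.2 + 19.2 = 10

-13.2000 + 10.0000i


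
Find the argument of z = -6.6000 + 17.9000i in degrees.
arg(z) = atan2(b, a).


Re = -6.6, Im = 17.9
arg = atan2(17.9, -6.6) = 110.2397 degrees

arg(z) = 110.2397 degrees


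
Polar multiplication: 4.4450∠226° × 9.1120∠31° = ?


r = 4.4450 * 9.1120 = 40.5028
theta = 226° + 31° = 257° = 257° (mod 360)

40.5028 cis(257°)


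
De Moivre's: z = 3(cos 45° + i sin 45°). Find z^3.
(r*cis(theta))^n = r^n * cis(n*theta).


r^3 = 3^3 = 27
n*theta = 3*45° = 135° = 135° (mod 360)
a = 27*cos(135°) = -19.0919
b = 27*sin(135°) = 19.0919

27 cis(135°) = -19.0919 + 19.0919i


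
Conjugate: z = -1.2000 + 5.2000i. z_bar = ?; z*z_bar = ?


z_bar = -1.2000 - 5.2000i
z*z_bar = (-1.2)^2 + 5.2^2 = 1.44 + 27.04 = 28.48

z_bar = -1.2000 - 5.2000i, z*z_bar = 28.48


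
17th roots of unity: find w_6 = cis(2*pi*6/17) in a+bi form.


Angle = 360*6/17 = 127.0588°
a = cos(127.0588°) = -0.6026
b = sin(127.0588°) = 0.7980

-0.6026 + 0.7980i


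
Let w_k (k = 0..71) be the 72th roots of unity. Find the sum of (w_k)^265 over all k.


The roots are w_k = w^k with w = e^(2*pi*i/72), and (w^k)^265 = (w^265)^k.
So S = 1 + u + u^2 + ... + u^(71) with u = w^265.
265 = 3*72 + 49, so 265 is not a multiple of 72: u = (w^72)^3 * w^49 = w^49 ≠ 1 (w is a primitive 72th root), while u^72 = (w^72)^265 = 1.
Geometric series: S = (1 - u^72)/(1 - u) = (1 - 1)/(1 - u) = 0

S = 0


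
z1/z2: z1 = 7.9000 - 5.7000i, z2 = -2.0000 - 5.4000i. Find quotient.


Conjugate of z2 = -2.0000 + 5.4000i
Numerator: (7.9000 - 5.7000i)(-2.0000 + 5.4000i) = 14.9800 + 54.0600i
Denominator: (-2)^2 + (-5.4)^2 = 33.16
Result = (14.9800 + 54.0600i)/33.16

0.4517 + 1.6303i


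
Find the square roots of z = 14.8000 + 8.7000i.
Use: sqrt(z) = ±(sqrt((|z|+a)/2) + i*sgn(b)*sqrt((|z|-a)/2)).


|z| = sqrt(219.04+75.69) = 17.1677
sqrt((|z|+a)/2) = sqrt((17.1677+14.8)/2) = sqrt(15.9839) = 3.9980
sqrt((|z|-a)/2) = sqrt((17.1677-14.8)/2) = sqrt(1.1839) = 1.0880

±(3.9980 + 1.0880i) i.e. 3.9980 + 1.0880i and -3.9980 - 1.0880i


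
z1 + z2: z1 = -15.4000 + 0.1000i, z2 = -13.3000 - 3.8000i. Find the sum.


Real: -15.4 - 13.3 = -28.7
Imag: 0.1 - 3.8 = -3.7

-28.7000 - 3.7000i


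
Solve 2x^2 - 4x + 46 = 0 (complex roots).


disc = (-4)^2 - 4*2*46 = 16 - 368 = -352
sqrt(|disc|) = sqrt(352) = 18.7617
Real part = 4/(2*2) = 1.0000
Imag part = 18.7617/(2*2) = 4.6904

1.0000 ± 4.6904i


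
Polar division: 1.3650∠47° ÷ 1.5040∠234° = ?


r = 1.3650 / 1.5040 = 0.9076
theta = 47° - 234° = -187° = 173° (mod 360)

0.9076 cis(173°)


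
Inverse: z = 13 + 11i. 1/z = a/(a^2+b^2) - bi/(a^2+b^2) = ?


|z|^2 = 169+121 = 290
1/z = (13 - 11i)/290

1/z = 0.0448 - 0.0379i


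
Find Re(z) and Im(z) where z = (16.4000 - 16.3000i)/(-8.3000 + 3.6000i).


Multiply by conjugate: (16.4000 - 16.3000i)(-8.3000 - 3.6000i) / ((-8.3)^2 + 3.6^2)
Numerator real = 16.4*(-8.3) - (16.3)*3.6 = -194.8
Numerator imag = -16.3*(-8.3) - 16.4*3.6 = 76.25
Denominator = 81.85
Re(z) = -194.8/81.85 = -2.3800
Im(z) = 76.25/81.85 = 0.9316

Re(z) = -2.3800, Im(z) = 0.9316


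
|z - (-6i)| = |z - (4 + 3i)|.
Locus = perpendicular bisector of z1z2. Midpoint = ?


Equal distances means the locus is the perpendicular bisector of z1 and z2.
Midpoint = ((0+4)/2, (-6+3)/2) = (2.0000, -1.5000)

Perpendicular bisector through (2.0000, -1.5000)


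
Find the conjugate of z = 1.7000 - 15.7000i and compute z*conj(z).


z_bar = 1.7000 + 15.7000i
z*z_bar = 1.7^2 + (-15.7)^2 = 2.89 + 246.49 = 249.38

z_bar = 1.7000 + 15.7000i, z*z_bar = 249.38


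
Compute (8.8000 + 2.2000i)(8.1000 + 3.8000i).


Real = 8.8*8.1 - 2.2*3.8 = 71.28 - 8.36 = 62.92
Imag = 8.8*3.8 + 8.1*2.2 = 33.44 + 17.82 = 51.26

62.9200 + 51.2600i


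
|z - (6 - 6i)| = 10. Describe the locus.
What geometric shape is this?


|z - z0| = r is a circle with center z0 and radius r.
Center = (6, -6), radius = 10

Circle with center (6, -6) and radius 10


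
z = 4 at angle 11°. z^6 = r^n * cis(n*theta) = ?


r^6 = 4^6 = 4096
n*theta = 6*11° = 66° = 66° (mod 360)
a = 4096*cos(66°) = 1665.9933
b = 4096*sin(66°) = 3741.8822

4096 cis(66°) = 1665.9933 + 3741.8822i


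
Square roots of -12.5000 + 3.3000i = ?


|z| = sqrt(156.25+10.89) = 12.9283
sqrt((|z|+a)/2) = sqrt((12.9283+(-12.5))/2) = sqrt(0.2141) = 0.4627
sqrt((|z|-a)/2) = sqrt((12.9283-(-12.5))/2) = sqrt(12.7141) = 3.5657

±(0.4627 + 3.5657i) i.e. 0.4627 + 3.5657i and -0.4627 - 3.5657i


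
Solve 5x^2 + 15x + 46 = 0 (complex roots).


disc = 15^2 - 4*5*46 = 225 - 920 = -695
sqrt(|disc|) = sqrt(695) = 26.3629
Real part = -15/(2*5) = -1.5000
Imag part = 26.3629/(2*5) = 2.6363

-1.5000 ± 2.6363i


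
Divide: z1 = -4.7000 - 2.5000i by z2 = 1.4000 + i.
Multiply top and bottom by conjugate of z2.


Conjugate of z2 = 1.4000 - i
Numerator: (-4.7000 - 2.5000i)(1.4000 - i) = -9.0800 + 1.2000i
Denominator: 1.4^2 + 1^2 = 2.96
Result = (-9.0800 + 1.2000i)/2.96

-3.0676 + 0.4054i


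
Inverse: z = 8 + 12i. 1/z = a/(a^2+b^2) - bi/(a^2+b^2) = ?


|z|^2 = 64+144 = 208
1/z = (8 - 12i)/208

1/z = 0.0385 - 0.0577i


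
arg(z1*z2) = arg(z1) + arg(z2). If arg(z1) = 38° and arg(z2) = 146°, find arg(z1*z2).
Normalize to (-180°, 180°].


arg(z1*z2) = 38° + 146° = 184°
Normalized to (-180°, 180°]: -176°

-176°


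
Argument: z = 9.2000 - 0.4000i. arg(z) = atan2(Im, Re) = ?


Re = 9.2, Im = -0.4
arg = atan2(-0.4, 9.2) = -2.4896 degrees

arg(z) = -2.4896 degrees


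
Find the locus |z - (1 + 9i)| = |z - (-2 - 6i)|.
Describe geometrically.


Equal distances means the locus is the perpendicular bisector of z1 and z2.
Midpoint = ((1+(-2))/2, (9+(-6))/2) = (-0.5000, 1.5000)

Perpendicular bisector through (-0.5000, 1.5000)


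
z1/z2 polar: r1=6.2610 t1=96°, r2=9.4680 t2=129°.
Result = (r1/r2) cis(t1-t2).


r = 6.2610 / 9.4680 = 0.6613
theta = 96° - 129° = -33° = 327° (mod 360)

0.6613 cis(327°)


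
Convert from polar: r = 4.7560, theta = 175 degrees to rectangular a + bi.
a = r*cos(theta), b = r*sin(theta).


a = 4.7560*cos(175°) = 4.7560*(-0.9962) = -4.7379
b = 4.7560*sin(175°) = 4.7560*0.08716 = 0.4145

-4.7379 + 0.4145i


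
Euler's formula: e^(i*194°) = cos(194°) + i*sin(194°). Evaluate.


cos(194°) = -0.9703
sin(194°) = -0.2419

e^(i*194°) = -0.9703 - 0.2419i


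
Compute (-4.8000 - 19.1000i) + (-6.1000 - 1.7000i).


Real: -4.8 - 6.1 = -10.9
Imag: -19.1 - 1.7 = -20.8

-10.9000 - 20.8000i


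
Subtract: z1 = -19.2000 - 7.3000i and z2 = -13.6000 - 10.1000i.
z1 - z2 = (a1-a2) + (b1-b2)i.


Real: -19.2 + 13.6 = -5.6
Imag: -7.3 + 10.1 = 2.8

-5.6000 + 2.8000i


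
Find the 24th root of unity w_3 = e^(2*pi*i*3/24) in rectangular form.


Angle = 360*3/24 = 45°
a = cos(45°) = 0.7071
b = sin(45°) = 0.7071

0.7071 + 0.7071i


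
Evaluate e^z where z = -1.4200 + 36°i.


e^-1.4200 = 0.241714
cos(36°) = 0.80902
sin(36°) = 0.5878
Real = 0.241714*0.80902 = 0.1956
Imag = 0.241714*0.5878 = 0.1421

0.1956 + 0.1421i


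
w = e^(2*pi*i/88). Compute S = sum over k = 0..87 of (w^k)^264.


The roots are w_k = w^k with w = e^(2*pi*i/88), and (w^k)^264 = (w^264)^k.
So S = 1 + u + u^2 + ... + u^(87) with u = w^264.
264 = 3*88 + 0, so 264 is a multiple of 88 and u = (w^88)^3 = 1.
Every one of the 88 terms equals 1: S = 88

S = 88


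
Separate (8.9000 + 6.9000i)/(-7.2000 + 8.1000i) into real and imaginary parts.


Multiply by conjugate: (8.9000 + 6.9000i)(-7.2000 - 8.1000i) / ((-7.2)^2 + 8.1^2)
Numerator real = 8.9*(-7.2) + 6.9*8.1 = -8.19
Numerator imag = 6.9*(-7.2) - 8.9*8.1 = -121.77
Denominator = 117.45
Re(z) = -8.19/117.45 = -0.0697
Im(z) = -121.77/117.45 = -1.0368

Re(z) = -0.0697, Im(z) = -1.0368


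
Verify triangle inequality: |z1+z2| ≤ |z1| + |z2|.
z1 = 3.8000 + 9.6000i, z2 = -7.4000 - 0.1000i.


|z1| = sqrt(3.8^2 + 9.6^2) = sqrt(106.6) = 10.3247
|z2| = sqrt((-7.4)^2 + (-0.1)^2) = sqrt(54.77) = 7.4007
z1+z2 = -3.6000 + 9.5000i
|z1+z2| = sqrt(103.21) = 10.1592
|z1|+|z2| = 10.3247 + 7.4007 = 17.7254

|z1+z2| = 10.1592 ≤ |z1|+|z2| = 17.7254 (verified)
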